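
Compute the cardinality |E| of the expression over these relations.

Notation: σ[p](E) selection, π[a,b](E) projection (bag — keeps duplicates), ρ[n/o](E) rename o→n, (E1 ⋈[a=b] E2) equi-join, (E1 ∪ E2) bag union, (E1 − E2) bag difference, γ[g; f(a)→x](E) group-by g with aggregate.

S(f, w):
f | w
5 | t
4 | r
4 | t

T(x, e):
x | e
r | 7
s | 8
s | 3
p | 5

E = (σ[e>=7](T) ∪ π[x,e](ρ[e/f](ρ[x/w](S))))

Row counts bottom-up:
  T → 4
  σ[e>=7](T) → 2
  S → 3
  ρ[x/w](S) → 3
  ρ[e/f](ρ[x/w](S)) → 3
  π[x,e](ρ[e/f](ρ[x/w](S))) → 3
  (σ[e>=7](T) ∪ π[x,e](ρ[e/f](ρ[x/w](S)))) → 5

|E| = 5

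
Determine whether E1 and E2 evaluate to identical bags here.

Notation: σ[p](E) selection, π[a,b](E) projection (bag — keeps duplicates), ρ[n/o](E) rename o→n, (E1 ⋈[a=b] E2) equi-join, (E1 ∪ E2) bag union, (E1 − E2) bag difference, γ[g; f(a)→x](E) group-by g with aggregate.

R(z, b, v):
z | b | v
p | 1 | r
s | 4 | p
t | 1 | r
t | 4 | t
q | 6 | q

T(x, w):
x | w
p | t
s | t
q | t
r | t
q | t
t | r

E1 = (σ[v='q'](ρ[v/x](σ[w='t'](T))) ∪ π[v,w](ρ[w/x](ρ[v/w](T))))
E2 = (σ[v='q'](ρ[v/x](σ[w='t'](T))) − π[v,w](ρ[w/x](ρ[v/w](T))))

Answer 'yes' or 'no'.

E1 row counts bottom-up:
  T → 6
  σ[w='t'](T) → 5
  ρ[v/x](σ[w='t'](T)) → 5
  σ[v='q'](ρ[v/x](σ[w='t'](T))) → 2
  T → 6
  ρ[v/w](T) → 6
  ρ[w/x](ρ[v/w](T)) → 6
  π[v,w](ρ[w/x](ρ[v/w](T))) → 6
  (σ[v='q'](ρ[v/x](σ[w='t'](T))) ∪ π[v,w](ρ[w/x](ρ[v/w](T)))) → 8
E2 row counts bottom-up:
  T → 6
  σ[w='t'](T) → 5
  ρ[v/x](σ[w='t'](T)) → 5
  σ[v='q'](ρ[v/x](σ[w='t'](T))) → 2
  T → 6
  ρ[v/w](T) → 6
  ρ[w/x](ρ[v/w](T)) → 6
  π[v,w](ρ[w/x](ρ[v/w](T))) → 6
  (σ[v='q'](ρ[v/x](σ[w='t'](T))) − π[v,w](ρ[w/x](ρ[v/w](T)))) → 2

E1 result:
v | w
q | t
q | t
r | t
t | p
t | q
t | q
t | r
t | s
E2 result:
v | w
q | t
q | t
Witness: ('t', 'r') appears 1× in E1 but 0× in E2.

no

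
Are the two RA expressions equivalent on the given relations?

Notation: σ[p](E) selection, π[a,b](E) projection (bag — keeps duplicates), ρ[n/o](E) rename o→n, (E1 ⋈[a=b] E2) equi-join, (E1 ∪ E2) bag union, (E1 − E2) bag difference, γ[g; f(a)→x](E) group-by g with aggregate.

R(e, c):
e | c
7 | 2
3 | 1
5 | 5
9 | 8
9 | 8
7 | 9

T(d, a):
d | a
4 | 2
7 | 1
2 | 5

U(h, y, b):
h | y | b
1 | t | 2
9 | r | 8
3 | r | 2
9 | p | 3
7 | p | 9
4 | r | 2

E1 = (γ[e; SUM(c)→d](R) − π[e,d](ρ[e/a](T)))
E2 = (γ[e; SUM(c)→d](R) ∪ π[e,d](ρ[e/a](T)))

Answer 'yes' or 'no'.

E1 subexpression sizes:
  R → 6
  γ[e; SUM(c)→d](R) → 4
  T → 3
  ρ[e/a](T) → 3
  π[e,d](ρ[e/a](T)) → 3
  (γ[e; SUM(c)→d](R) − π[e,d](ρ[e/a](T))) → 4
E2 subexpression sizes:
  R → 6
  γ[e; SUM(c)→d](R) → 4
  T → 3
  ρ[e/a](T) → 3
  π[e,d](ρ[e/a](T)) → 3
  (γ[e; SUM(c)→d](R) ∪ π[e,d](ρ[e/a](T))) → 7

E1 result:
e | d
3 | 1
5 | 5
7 | 11
9 | 16
E2 result:
e | d
1 | 7
2 | 4
3 | 1
5 | 2
5 | 5
7 | 11
9 | 16
Witness: (2, 4) appears 0× in E1 but 1× in E2.

no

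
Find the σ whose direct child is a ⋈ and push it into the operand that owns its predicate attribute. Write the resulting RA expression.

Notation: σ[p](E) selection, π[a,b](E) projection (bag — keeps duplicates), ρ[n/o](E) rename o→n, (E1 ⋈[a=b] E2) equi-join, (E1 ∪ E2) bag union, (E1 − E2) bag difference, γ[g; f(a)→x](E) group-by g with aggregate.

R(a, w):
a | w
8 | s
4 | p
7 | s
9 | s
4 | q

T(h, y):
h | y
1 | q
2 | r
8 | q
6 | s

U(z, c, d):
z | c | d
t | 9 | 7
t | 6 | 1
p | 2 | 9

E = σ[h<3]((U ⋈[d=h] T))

σ filters on h, owned by the right side.
E' = (U ⋈[d=h] σ[h<3](T))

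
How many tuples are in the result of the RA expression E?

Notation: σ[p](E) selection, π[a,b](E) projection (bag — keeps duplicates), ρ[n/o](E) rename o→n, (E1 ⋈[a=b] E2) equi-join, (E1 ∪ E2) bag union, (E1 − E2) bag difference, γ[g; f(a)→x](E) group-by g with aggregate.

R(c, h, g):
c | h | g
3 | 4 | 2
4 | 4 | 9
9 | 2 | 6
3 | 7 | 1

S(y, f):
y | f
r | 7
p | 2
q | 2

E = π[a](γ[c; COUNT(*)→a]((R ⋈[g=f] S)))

Per-node cardinality:
  R → 4
  S → 3
  (R ⋈[g=f] S) → 2
  γ[c; COUNT(*)→a]((R ⋈[g=f] S)) → 1
  π[a](γ[c; COUNT(*)→a]((R ⋈[g=f] S))) → 1

|E| = 1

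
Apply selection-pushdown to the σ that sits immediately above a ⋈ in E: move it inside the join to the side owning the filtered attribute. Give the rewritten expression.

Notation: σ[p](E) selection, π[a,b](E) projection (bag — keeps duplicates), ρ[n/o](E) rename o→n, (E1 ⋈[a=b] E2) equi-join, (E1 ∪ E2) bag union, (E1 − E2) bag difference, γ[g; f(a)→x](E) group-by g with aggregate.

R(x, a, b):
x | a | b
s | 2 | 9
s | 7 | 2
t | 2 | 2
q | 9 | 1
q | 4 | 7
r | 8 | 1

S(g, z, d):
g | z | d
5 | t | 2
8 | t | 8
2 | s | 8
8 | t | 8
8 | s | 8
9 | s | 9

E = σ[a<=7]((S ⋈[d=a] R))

σ filters on a, owned by the right side.
E' = (S ⋈[d=a] σ[a<=7](R))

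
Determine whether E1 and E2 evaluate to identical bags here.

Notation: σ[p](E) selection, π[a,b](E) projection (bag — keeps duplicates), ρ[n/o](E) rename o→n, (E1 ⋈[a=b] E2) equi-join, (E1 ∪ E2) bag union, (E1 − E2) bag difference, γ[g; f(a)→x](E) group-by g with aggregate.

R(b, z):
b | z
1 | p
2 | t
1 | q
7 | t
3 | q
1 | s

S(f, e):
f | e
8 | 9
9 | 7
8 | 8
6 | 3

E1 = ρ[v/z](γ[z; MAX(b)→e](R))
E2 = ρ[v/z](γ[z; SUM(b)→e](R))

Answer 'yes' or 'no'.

E1 per-node cardinality:
  R → 6
  γ[z; MAX(b)→e](R) → 4
  ρ[v/z](γ[z; MAX(b)→e](R)) → 4
E2 per-node cardinality:
  R → 6
  γ[z; SUM(b)→e](R) → 4
  ρ[v/z](γ[z; SUM(b)→e](R)) → 4

E1 result:
v | e
p | 1
q | 3
s | 1
t | 7
E2 result:
v | e
p | 1
q | 4
s | 1
t | 9
Witness: ('q', 4) appears 0× in E1 but 1× in E2.

no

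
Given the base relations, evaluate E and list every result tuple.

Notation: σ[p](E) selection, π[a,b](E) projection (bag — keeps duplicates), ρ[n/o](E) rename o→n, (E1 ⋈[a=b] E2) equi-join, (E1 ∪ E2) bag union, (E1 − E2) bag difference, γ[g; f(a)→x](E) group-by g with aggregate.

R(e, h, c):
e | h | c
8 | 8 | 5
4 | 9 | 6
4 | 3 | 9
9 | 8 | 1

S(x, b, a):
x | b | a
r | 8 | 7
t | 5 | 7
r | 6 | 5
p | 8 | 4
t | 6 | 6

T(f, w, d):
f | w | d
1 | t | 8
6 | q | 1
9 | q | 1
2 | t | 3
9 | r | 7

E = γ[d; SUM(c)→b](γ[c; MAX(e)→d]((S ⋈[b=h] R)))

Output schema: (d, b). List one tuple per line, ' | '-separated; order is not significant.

Stepwise |·|:
  S → 5
  R → 4
  (S ⋈[b=h] R) → 4
  γ[c; MAX(e)→d]((S ⋈[b=h] R)) → 2
  γ[d; SUM(c)→b](γ[c; MAX(e)→d]((S ⋈[b=h] R))) → 2

== RESULT ==
d | b
8 | 5
9 | 1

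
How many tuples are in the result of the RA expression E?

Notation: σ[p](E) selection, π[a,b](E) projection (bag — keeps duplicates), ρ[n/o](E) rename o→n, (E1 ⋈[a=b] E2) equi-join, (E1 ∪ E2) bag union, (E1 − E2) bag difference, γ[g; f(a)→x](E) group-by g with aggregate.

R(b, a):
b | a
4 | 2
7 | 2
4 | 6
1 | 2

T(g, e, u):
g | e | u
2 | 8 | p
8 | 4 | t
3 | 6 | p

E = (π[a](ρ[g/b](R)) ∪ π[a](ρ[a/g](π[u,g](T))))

Stepwise |·|:
  R → 4
  ρ[g/b](R) → 4
  π[a](ρ[g/b](R)) → 4
  T → 3
  π[u,g](T) → 3
  ρ[a/g](π[u,g](T)) → 3
  π[a](ρ[a/g](π[u,g](T))) → 3
  (π[a](ρ[g/b](R)) ∪ π[a](ρ[a/g](π[u,g](T)))) → 7

|E| = 7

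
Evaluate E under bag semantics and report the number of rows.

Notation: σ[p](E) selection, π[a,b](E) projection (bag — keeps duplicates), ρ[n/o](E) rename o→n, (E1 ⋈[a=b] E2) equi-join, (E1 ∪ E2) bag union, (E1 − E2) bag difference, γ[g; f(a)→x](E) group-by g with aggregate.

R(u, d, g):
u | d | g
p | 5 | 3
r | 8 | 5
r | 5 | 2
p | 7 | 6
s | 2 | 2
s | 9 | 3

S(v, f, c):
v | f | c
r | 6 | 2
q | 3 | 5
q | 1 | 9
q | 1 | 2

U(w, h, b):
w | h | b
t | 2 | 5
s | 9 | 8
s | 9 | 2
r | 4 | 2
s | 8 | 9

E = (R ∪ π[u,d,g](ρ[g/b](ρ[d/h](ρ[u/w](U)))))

Stepwise |·|:
  R → 6
  U → 5
  ρ[u/w](U) → 5
  ρ[d/h](ρ[u/w](U)) → 5
  ρ[g/b](ρ[d/h](ρ[u/w](U))) → 5
  π[u,d,g](ρ[g/b](ρ[d/h](ρ[u/w](U)))) → 5
  (R ∪ π[u,d,g](ρ[g/b](ρ[d/h](ρ[u/w](U))))) → 11

|E| = 11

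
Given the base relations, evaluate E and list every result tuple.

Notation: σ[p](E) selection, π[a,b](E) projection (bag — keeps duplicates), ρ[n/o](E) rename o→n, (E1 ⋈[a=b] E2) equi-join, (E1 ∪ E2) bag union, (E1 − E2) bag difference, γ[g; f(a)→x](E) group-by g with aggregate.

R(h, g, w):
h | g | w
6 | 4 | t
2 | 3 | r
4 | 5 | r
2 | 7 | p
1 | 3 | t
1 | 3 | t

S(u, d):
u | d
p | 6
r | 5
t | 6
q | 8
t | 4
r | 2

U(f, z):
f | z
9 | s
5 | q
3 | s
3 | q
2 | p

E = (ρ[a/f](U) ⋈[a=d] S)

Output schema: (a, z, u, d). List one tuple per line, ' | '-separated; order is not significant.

Per-node cardinality:
  U → 5
  ρ[a/f](U) → 5
  S → 6
  (ρ[a/f](U) ⋈[a=d] S) → 2

== RESULT ==
a | z | u | d
2 | p | r | 2
5 | q | r | 5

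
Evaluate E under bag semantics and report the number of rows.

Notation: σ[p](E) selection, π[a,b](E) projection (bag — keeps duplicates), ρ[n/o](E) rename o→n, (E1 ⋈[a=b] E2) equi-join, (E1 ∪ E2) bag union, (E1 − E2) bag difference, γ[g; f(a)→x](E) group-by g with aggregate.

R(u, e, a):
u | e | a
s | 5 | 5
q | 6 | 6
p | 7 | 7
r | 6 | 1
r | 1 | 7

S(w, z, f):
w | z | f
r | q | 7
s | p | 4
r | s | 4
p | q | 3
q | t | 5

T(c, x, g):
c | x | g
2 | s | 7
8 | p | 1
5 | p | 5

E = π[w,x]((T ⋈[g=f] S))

Row counts bottom-up:
  T → 3
  S → 5
  (T ⋈[g=f] S) → 2
  π[w,x]((T ⋈[g=f] S)) → 2

|E| = 2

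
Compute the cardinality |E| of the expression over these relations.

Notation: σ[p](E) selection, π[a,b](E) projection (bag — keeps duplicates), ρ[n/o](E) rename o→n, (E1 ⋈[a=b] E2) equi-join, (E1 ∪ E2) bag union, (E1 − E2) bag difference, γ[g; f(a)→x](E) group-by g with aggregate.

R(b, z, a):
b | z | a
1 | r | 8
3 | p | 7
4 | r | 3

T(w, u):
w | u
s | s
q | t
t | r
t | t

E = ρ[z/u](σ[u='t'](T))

Subexpression sizes:
  T → 4
  σ[u='t'](T) → 2
  ρ[z/u](σ[u='t'](T)) → 2

|E| = 2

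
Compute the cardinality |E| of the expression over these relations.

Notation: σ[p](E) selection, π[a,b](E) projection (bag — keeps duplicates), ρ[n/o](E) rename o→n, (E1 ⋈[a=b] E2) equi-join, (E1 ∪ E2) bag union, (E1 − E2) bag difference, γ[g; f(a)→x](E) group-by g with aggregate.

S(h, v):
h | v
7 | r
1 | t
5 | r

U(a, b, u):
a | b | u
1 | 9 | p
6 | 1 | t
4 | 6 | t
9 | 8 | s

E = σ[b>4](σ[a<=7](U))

Subexpression sizes:
  U → 4
  σ[a<=7](U) → 3
  σ[b>4](σ[a<=7](U)) → 2

|E| = 2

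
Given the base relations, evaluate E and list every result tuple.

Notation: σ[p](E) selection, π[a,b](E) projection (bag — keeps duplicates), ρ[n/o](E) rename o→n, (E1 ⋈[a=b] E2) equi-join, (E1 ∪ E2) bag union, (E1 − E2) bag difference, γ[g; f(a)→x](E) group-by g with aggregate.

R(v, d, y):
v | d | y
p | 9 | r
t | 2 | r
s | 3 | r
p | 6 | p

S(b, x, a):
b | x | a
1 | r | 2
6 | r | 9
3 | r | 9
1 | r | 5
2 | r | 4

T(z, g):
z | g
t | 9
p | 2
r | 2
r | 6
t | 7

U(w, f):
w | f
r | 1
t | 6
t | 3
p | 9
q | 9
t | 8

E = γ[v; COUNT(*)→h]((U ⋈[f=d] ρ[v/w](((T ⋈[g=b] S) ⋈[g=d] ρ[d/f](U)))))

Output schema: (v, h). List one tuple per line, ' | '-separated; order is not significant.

Per-node cardinality:
  U → 6
  T → 5
  S → 5
  (T ⋈[g=b] S) → 3
  U → 6
  ρ[d/f](U) → 6
  ((T ⋈[g=b] S) ⋈[g=d] ρ[d/f](U)) → 1
  ρ[v/w](((T ⋈[g=b] S) ⋈[g=d] ρ[d/f](U))) → 1
  (U ⋈[f=d] ρ[v/w](((T ⋈[g=b] S) ⋈[g=d] ρ[d/f](U)))) → 1
  γ[v; COUNT(*)→h]((U ⋈[f=d] ρ[v/w](((T ⋈[g=b] S) ⋈[g=d] ρ[d/f](U))))) → 1

== RESULT ==
v | h
t | 1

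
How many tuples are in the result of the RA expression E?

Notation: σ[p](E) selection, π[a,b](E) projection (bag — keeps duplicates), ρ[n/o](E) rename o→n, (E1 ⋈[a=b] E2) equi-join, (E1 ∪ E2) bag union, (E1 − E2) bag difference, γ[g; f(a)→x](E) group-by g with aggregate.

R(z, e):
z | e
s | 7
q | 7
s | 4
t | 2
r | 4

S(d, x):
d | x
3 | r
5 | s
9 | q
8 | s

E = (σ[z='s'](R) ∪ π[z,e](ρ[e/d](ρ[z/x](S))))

Row counts bottom-up:
  R → 5
  σ[z='s'](R) → 2
  S → 4
  ρ[z/x](S) → 4
  ρ[e/d](ρ[z/x](S)) → 4
  π[z,e](ρ[e/d](ρ[z/x](S))) → 4
  (σ[z='s'](R) ∪ π[z,e](ρ[e/d](ρ[z/x](S)))) → 6

|E| = 6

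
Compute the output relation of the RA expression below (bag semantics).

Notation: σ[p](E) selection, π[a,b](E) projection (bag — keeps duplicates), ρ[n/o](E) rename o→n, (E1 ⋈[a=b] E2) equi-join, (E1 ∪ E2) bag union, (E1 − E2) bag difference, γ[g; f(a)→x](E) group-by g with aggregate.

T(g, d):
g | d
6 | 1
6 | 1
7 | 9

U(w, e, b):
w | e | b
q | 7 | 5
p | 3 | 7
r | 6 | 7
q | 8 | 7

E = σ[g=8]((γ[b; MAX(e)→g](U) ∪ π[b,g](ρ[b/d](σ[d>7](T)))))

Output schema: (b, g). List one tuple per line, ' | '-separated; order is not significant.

Per-node cardinality:
  U → 4
  γ[b; MAX(e)→g](U) → 2
  T → 3
  σ[d>7](T) → 1
  ρ[b/d](σ[d>7](T)) → 1
  π[b,g](ρ[b/d](σ[d>7](T))) → 1
  (γ[b; MAX(e)→g](U) ∪ π[b,g](ρ[b/d](σ[d>7](T)))) → 3
  σ[g=8]((γ[b; MAX(e)→g](U) ∪ π[b,g](ρ[b/d](σ[d>7](T))))) → 1

== RESULT ==
b | g
7 | 8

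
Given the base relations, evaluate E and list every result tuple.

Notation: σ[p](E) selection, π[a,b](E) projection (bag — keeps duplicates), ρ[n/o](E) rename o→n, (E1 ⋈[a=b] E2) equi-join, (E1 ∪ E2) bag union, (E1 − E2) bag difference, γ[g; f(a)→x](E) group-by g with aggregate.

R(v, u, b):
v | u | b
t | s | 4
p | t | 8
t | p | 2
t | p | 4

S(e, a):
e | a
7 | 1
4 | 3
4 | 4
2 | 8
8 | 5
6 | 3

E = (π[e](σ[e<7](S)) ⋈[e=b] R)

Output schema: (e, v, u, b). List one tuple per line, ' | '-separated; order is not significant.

Subexpression sizes:
  S → 6
  σ[e<7](S) → 4
  π[e](σ[e<7](S)) → 4
  R → 4
  (π[e](σ[e<7](S)) ⋈[e=b] R) → 5

== RESULT ==
e | v | u | b
2 | t | p | 2
4 | t | p | 4
4 | t | p | 4
4 | t | s | 4
4 | t | s | 4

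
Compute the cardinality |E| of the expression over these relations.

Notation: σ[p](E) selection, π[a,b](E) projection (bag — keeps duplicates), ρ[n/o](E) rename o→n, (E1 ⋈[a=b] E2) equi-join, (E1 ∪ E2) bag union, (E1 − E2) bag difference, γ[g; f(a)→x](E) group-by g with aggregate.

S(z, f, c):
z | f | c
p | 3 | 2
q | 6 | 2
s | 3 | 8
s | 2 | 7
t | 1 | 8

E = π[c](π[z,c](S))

Stepwise |·|:
  S → 5
  π[z,c](S) → 5
  π[c](π[z,c](S)) → 5

|E| = 5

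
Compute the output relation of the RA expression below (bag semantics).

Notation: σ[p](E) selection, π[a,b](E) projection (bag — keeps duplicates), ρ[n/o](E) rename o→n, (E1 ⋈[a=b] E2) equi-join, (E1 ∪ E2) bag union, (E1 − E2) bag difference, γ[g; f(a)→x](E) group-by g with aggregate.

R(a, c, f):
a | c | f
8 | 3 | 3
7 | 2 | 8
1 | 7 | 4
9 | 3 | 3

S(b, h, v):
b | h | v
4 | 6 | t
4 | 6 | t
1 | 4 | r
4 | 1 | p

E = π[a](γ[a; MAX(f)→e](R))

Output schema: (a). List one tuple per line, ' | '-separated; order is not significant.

Per-node cardinality:
  R → 4
  γ[a; MAX(f)→e](R) → 4
  π[a](γ[a; MAX(f)→e](R)) → 4

== RESULT ==
a
1
7
8
9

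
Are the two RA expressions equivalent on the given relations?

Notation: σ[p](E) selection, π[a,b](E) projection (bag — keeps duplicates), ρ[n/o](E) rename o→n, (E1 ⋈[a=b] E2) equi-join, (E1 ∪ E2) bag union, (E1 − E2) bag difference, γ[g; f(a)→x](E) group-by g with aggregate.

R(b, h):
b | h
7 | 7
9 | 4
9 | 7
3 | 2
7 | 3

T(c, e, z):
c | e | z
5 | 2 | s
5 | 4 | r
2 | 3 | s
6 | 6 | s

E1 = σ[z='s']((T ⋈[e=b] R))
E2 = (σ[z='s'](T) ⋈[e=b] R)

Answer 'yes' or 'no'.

E1 stepwise |·|:
  T → 4
  R → 5
  (T ⋈[e=b] R) → 1
  σ[z='s']((T ⋈[e=b] R)) → 1
E2 stepwise |·|:
  T → 4
  σ[z='s'](T) → 3
  R → 5
  (σ[z='s'](T) ⋈[e=b] R) → 1

E1 and E2 produce the same multiset:
c | e | z | b | h
2 | 3 | s | 3 | 2

yes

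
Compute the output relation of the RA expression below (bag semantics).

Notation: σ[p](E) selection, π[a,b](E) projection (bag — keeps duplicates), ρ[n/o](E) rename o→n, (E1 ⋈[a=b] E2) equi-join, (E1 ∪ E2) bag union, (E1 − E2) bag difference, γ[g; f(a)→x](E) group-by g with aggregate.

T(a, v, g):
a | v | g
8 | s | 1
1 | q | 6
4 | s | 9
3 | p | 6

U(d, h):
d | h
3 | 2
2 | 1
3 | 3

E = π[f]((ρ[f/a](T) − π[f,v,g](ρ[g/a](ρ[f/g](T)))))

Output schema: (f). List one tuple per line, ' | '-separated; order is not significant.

Row counts bottom-up:
  T → 4
  ρ[f/a](T) → 4
  T → 4
  ρ[f/g](T) → 4
  ρ[g/a](ρ[f/g](T)) → 4
  π[f,v,g](ρ[g/a](ρ[f/g](T))) → 4
  (ρ[f/a](T) − π[f,v,g](ρ[g/a](ρ[f/g](T)))) → 4
  π[f]((ρ[f/a](T) − π[f,v,g](ρ[g/a](ρ[f/g](T))))) → 4

== RESULT ==
f
1
3
4
8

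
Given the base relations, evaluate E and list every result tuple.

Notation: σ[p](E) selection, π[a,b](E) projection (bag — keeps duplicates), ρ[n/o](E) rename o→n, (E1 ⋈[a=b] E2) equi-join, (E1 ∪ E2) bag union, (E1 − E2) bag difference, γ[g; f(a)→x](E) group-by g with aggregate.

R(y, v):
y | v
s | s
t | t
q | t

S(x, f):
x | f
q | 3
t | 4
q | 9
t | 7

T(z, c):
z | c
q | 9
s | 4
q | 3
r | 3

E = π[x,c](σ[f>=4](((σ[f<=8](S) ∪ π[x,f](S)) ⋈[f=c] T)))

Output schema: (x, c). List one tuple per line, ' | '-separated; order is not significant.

Subexpression sizes:
  S → 4
  σ[f<=8](S) → 3
  S → 4
  π[x,f](S) → 4
  (σ[f<=8](S) ∪ π[x,f](S)) → 7
  T → 4
  ((σ[f<=8](S) ∪ π[x,f](S)) ⋈[f=c] T) → 7
  σ[f>=4](((σ[f<=8](S) ∪ π[x,f](S)) ⋈[f=c] T)) → 3
  π[x,c](σ[f>=4](((σ[f<=8](S) ∪ π[x,f](S)) ⋈[f=c] T))) → 3

== RESULT ==
x | c
q | 9
t | 4
t | 4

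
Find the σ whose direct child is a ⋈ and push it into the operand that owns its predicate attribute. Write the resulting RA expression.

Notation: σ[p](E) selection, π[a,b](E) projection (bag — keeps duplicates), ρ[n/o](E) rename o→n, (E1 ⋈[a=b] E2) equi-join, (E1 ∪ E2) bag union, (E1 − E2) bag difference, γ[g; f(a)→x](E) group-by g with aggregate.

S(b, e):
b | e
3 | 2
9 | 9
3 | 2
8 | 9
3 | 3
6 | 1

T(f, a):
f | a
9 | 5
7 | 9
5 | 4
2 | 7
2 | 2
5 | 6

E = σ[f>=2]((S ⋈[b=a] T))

σ filters on f, owned by the right side.
E' = (S ⋈[b=a] σ[f>=2](T))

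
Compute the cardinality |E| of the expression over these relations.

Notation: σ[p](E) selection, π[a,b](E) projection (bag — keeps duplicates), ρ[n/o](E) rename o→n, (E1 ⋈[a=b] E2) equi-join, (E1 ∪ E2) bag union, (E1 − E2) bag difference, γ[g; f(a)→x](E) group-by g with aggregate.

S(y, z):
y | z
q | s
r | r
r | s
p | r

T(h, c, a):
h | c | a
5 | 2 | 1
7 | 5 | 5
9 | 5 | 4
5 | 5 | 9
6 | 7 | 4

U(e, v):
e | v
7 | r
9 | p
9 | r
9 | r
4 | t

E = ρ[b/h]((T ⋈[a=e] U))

Per-node cardinality:
  T → 5
  U → 5
  (T ⋈[a=e] U) → 5
  ρ[b/h]((T ⋈[a=e] U)) → 5

|E| = 5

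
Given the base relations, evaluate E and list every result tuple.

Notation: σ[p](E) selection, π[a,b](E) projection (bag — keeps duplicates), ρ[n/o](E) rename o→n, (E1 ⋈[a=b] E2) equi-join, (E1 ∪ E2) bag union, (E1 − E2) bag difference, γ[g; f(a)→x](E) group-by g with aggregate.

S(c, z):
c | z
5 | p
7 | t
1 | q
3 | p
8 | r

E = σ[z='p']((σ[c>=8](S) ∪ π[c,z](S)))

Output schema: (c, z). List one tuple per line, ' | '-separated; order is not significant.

Stepwise |·|:
  S → 5
  σ[c>=8](S) → 1
  S → 5
  π[c,z](S) → 5
  (σ[c>=8](S) ∪ π[c,z](S)) → 6
  σ[z='p']((σ[c>=8](S) ∪ π[c,z](S))) → 2

== RESULT ==
c | z
3 | p
5 | p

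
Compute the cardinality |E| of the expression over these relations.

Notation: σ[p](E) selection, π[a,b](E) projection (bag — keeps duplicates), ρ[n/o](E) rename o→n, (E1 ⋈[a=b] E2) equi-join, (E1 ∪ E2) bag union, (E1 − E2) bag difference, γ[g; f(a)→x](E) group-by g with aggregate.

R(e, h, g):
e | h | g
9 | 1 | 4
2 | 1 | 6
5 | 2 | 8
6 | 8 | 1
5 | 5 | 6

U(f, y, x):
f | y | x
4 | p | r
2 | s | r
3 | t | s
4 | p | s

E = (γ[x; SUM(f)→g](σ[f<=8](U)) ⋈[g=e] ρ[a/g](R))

Row counts bottom-up:
  U → 4
  σ[f<=8](U) → 4
  γ[x; SUM(f)→g](σ[f<=8](U)) → 2
  R → 5
  ρ[a/g](R) → 5
  (γ[x; SUM(f)→g](σ[f<=8](U)) ⋈[g=e] ρ[a/g](R)) → 1

|E| = 1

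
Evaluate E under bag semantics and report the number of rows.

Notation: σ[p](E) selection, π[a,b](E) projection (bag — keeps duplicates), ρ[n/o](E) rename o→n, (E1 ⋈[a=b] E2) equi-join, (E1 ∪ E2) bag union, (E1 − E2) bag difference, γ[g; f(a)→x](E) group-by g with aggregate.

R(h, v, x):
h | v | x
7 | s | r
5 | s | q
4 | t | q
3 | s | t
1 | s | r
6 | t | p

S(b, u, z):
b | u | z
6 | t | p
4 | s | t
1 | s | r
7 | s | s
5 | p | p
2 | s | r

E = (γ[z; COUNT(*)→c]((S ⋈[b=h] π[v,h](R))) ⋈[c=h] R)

Subexpression sizes:
  S → 6
  R → 6
  π[v,h](R) → 6
  (S ⋈[b=h] π[v,h](R)) → 5
  γ[z; COUNT(*)→c]((S ⋈[b=h] π[v,h](R))) → 4
  R → 6
  (γ[z; COUNT(*)→c]((S ⋈[b=h] π[v,h](R))) ⋈[c=h] R) → 3

|E| = 3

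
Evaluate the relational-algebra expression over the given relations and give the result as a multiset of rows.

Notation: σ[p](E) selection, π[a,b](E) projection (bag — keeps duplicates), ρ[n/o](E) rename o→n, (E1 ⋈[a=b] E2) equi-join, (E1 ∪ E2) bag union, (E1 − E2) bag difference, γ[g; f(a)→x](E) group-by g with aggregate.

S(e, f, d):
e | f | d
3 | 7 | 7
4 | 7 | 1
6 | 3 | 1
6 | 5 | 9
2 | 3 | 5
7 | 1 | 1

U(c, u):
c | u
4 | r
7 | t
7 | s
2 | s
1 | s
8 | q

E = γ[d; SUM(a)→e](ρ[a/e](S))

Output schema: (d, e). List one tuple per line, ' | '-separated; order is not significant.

Subexpression sizes:
  S → 6
  ρ[a/e](S) → 6
  γ[d; SUM(a)→e](ρ[a/e](S)) → 4

== RESULT ==
d | e
1 | 17
5 | 2
7 | 3
9 | 6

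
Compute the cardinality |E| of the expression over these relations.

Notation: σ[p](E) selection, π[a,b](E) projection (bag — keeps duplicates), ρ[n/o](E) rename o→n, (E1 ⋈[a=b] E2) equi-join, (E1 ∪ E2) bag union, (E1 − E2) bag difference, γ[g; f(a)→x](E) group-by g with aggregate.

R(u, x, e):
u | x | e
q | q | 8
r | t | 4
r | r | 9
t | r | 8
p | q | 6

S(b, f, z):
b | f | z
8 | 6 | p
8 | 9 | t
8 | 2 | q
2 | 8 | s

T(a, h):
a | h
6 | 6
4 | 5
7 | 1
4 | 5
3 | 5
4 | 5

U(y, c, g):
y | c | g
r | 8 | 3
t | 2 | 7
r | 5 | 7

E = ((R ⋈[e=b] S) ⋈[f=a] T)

Stepwise |·|:
  R → 5
  S → 4
  (R ⋈[e=b] S) → 6
  T → 6
  ((R ⋈[e=b] S) ⋈[f=a] T) → 2

|E| = 2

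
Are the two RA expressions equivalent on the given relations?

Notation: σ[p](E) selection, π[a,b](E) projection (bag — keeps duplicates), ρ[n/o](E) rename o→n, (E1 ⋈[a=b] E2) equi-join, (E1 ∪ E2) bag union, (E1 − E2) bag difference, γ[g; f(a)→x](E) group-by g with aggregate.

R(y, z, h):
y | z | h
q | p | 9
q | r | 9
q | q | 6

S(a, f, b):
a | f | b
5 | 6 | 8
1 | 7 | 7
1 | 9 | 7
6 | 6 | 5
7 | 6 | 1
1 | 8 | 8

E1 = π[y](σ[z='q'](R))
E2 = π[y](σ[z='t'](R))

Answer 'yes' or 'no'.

E1 per-node cardinality:
  R → 3
  σ[z='q'](R) → 1
  π[y](σ[z='q'](R)) → 1
E2 per-node cardinality:
  R → 3
  σ[z='t'](R) → 0
  π[y](σ[z='t'](R)) → 0

E1 result:
y
q
E2 result:
y
(0 rows)
Witness: ('q',) appears 1× in E1 but 0× in E2.

no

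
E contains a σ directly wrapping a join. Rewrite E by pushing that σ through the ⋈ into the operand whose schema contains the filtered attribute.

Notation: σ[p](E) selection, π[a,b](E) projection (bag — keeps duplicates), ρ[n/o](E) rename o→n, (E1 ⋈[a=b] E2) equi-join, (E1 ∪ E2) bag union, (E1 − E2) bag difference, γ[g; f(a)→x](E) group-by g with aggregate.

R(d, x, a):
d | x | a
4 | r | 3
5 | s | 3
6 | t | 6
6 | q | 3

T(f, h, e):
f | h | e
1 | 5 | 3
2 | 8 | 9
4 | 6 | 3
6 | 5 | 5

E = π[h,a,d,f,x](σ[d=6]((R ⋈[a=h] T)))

σ filters on d, owned by the left side.
E' = π[h,a,d,f,x]((σ[d=6](R) ⋈[a=h] T))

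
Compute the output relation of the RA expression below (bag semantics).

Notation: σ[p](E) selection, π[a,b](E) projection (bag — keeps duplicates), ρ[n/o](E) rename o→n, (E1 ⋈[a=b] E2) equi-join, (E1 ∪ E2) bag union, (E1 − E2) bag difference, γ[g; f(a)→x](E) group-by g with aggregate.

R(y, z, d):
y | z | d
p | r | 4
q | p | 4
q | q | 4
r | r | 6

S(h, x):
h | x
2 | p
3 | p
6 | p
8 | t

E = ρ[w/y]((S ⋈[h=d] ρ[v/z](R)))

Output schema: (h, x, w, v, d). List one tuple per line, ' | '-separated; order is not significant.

Per-node cardinality:
  S → 4
  R → 4
  ρ[v/z](R) → 4
  (S ⋈[h=d] ρ[v/z](R)) → 1
  ρ[w/y]((S ⋈[h=d] ρ[v/z](R))) → 1

== RESULT ==
h | x | w | v | d
6 | p | r | r | 6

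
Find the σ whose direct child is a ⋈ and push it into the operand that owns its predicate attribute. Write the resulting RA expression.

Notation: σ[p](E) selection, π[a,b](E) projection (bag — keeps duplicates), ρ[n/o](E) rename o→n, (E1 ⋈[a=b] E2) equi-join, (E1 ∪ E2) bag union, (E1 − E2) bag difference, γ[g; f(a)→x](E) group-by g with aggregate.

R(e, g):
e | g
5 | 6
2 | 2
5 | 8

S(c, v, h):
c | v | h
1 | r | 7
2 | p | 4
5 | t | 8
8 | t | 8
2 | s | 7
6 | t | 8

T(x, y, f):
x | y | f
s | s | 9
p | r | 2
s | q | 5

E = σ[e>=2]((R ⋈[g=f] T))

σ filters on e, owned by the left side.
E' = (σ[e>=2](R) ⋈[g=f] T)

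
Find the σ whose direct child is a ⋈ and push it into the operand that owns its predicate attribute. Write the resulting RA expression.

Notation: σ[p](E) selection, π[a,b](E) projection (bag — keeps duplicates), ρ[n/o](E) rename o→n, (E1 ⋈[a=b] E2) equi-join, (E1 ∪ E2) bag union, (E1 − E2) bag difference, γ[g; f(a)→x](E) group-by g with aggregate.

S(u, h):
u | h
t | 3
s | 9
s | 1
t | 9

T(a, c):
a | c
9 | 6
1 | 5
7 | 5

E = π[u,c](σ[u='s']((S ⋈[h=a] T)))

σ filters on u, owned by the left side.
E' = π[u,c]((σ[u='s'](S) ⋈[h=a] T))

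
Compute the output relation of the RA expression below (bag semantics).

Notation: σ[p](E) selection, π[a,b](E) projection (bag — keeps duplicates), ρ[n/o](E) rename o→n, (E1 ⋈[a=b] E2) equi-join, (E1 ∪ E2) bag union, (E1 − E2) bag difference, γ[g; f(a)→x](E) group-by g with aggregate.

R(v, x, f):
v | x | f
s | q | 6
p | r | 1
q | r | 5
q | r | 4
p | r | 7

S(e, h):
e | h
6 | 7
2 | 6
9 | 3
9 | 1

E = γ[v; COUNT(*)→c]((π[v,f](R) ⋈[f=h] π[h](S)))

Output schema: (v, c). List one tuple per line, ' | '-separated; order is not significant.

Row counts bottom-up:
  R → 5
  π[v,f](R) → 5
  S → 4
  π[h](S) → 4
  (π[v,f](R) ⋈[f=h] π[h](S)) → 3
  γ[v; COUNT(*)→c]((π[v,f](R) ⋈[f=h] π[h](S))) → 2

== RESULT ==
v | c
p | 2
s | 1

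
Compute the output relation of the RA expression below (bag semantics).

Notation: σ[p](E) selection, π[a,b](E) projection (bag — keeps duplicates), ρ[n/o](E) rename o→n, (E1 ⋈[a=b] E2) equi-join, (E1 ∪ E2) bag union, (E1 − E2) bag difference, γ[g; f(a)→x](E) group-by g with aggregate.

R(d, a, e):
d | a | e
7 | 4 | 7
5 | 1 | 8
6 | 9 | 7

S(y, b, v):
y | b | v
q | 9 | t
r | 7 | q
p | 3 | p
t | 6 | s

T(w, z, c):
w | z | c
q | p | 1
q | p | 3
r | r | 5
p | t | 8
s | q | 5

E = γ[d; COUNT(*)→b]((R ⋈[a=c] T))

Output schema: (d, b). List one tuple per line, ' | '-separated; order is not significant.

Stepwise |·|:
  R → 3
  T → 5
  (R ⋈[a=c] T) → 1
  γ[d; COUNT(*)→b]((R ⋈[a=c] T)) → 1

== RESULT ==
d | b
5 | 1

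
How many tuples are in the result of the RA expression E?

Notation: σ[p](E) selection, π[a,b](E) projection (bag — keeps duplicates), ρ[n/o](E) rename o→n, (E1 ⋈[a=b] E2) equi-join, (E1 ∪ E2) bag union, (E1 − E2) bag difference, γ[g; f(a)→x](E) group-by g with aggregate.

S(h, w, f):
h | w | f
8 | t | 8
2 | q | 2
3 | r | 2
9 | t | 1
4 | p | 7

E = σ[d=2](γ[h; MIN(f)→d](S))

Row counts bottom-up:
  S → 5
  γ[h; MIN(f)→d](S) → 5
  σ[d=2](γ[h; MIN(f)→d](S)) → 2

|E| = 2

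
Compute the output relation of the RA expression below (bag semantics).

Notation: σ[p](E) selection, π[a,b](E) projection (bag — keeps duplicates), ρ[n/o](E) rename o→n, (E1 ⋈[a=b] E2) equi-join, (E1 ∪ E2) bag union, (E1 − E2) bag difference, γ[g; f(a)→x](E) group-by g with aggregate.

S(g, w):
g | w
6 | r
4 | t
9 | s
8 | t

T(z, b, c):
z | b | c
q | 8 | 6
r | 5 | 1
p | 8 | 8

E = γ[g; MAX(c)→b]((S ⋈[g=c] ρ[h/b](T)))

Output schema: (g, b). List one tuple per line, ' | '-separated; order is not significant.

Subexpression sizes:
  S → 4
  T → 3
  ρ[h/b](T) → 3
  (S ⋈[g=c] ρ[h/b](T)) → 2
  γ[g; MAX(c)→b]((S ⋈[g=c] ρ[h/b](T))) → 2

== RESULT ==
g | b
6 | 6
8 | 8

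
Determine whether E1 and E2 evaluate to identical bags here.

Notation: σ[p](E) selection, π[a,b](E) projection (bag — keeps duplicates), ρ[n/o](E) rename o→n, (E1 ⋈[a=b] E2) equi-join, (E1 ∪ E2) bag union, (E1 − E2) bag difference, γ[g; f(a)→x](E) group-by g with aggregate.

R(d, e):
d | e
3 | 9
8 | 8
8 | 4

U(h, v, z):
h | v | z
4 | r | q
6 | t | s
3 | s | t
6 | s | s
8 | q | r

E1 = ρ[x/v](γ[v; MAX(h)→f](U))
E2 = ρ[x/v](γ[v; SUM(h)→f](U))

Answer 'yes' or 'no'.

E1 subexpression sizes:
  U → 5
  γ[v; MAX(h)→f](U) → 4
  ρ[x/v](γ[v; MAX(h)→f](U)) → 4
E2 subexpression sizes:
  U → 5
  γ[v; SUM(h)→f](U) → 4
  ρ[x/v](γ[v; SUM(h)→f](U)) → 4

E1 result:
x | f
q | 8
r | 4
s | 6
t | 6
E2 result:
x | f
q | 8
r | 4
s | 9
t | 6
Witness: ('s', 9) appears 0× in E1 but 1× in E2.

no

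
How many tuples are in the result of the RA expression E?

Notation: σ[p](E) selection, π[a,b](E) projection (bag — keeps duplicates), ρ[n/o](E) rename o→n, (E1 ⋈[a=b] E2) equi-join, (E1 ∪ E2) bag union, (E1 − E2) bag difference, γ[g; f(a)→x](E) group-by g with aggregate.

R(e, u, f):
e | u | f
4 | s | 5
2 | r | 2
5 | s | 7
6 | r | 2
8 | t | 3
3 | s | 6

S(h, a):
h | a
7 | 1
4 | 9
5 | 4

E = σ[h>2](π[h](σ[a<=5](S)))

Subexpression sizes:
  S → 3
  σ[a<=5](S) → 2
  π[h](σ[a<=5](S)) → 2
  σ[h>2](π[h](σ[a<=5](S))) → 2

|E| = 2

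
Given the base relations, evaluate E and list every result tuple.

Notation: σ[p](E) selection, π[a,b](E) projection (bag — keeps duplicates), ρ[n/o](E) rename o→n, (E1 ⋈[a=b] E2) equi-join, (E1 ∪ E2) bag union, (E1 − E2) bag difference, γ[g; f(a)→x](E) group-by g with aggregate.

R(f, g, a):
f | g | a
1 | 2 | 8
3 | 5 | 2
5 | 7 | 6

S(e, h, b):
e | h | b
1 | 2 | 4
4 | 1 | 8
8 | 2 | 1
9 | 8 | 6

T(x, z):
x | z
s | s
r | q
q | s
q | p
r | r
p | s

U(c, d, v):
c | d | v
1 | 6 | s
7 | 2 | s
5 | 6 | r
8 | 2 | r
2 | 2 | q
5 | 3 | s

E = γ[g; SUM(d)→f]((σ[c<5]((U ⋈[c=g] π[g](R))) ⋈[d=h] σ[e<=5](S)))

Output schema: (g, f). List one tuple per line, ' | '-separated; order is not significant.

Stepwise |·|:
  U → 6
  R → 3
  π[g](R) → 3
  (U ⋈[c=g] π[g](R)) → 4
  σ[c<5]((U ⋈[c=g] π[g](R))) → 1
  S → 4
  σ[e<=5](S) → 2
  (σ[c<5]((U ⋈[c=g] π[g](R))) ⋈[d=h] σ[e<=5](S)) → 1
  γ[g; SUM(d)→f]((σ[c<5]((U ⋈[c=g] π[g](R))) ⋈[d=h] σ[e<=5](S))) → 1

== RESULT ==
g | f
2 | 2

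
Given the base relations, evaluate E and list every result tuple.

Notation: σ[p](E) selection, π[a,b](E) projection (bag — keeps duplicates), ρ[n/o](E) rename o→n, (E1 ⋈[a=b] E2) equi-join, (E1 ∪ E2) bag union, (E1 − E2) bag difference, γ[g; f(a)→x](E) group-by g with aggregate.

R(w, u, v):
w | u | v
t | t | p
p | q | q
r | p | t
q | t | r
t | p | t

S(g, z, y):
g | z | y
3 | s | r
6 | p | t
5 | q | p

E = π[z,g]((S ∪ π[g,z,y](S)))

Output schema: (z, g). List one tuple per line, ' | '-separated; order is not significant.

Row counts bottom-up:
  S → 3
  S → 3
  π[g,z,y](S) → 3
  (S ∪ π[g,z,y](S)) → 6
  π[z,g]((S ∪ π[g,z,y](S))) → 6

== RESULT ==
z | g
p | 6
p | 6
q | 5
q | 5
s | 3
s | 3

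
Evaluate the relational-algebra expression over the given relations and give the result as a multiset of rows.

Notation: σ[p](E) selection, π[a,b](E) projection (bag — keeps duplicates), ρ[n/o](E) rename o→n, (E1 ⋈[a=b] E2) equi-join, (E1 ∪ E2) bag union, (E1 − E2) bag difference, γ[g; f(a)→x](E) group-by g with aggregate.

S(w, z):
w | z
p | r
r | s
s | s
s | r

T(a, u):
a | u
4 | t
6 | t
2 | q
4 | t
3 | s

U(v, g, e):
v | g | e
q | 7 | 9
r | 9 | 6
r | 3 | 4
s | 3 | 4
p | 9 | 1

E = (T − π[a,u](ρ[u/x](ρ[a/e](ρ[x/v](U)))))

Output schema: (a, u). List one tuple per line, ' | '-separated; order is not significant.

Per-node cardinality:
  T → 5
  U → 5
  ρ[x/v](U) → 5
  ρ[a/e](ρ[x/v](U)) → 5
  ρ[u/x](ρ[a/e](ρ[x/v](U))) → 5
  π[a,u](ρ[u/x](ρ[a/e](ρ[x/v](U)))) → 5
  (T − π[a,u](ρ[u/x](ρ[a/e](ρ[x/v](U))))) → 5

== RESULT ==
a | u
2 | q
3 | s
4 | t
4 | t
6 | t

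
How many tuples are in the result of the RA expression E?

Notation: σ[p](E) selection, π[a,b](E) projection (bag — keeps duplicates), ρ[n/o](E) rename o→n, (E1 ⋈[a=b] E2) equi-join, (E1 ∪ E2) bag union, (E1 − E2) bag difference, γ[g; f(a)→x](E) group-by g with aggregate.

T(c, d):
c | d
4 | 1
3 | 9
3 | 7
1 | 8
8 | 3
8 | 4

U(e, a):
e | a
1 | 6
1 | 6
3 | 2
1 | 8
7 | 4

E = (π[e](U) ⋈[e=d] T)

Row counts bottom-up:
  U → 5
  π[e](U) → 5
  T → 6
  (π[e](U) ⋈[e=d] T) → 5

|E| = 5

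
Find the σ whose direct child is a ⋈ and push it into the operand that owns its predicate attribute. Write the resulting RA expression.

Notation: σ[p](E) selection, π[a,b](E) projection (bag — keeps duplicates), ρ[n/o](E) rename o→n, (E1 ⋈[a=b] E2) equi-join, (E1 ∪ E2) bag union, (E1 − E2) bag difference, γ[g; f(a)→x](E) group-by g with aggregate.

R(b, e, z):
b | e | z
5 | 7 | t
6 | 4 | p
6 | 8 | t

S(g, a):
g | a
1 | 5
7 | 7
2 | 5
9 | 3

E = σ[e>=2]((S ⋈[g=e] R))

σ filters on e, owned by the right side.
E' = (S ⋈[g=e] σ[e>=2](R))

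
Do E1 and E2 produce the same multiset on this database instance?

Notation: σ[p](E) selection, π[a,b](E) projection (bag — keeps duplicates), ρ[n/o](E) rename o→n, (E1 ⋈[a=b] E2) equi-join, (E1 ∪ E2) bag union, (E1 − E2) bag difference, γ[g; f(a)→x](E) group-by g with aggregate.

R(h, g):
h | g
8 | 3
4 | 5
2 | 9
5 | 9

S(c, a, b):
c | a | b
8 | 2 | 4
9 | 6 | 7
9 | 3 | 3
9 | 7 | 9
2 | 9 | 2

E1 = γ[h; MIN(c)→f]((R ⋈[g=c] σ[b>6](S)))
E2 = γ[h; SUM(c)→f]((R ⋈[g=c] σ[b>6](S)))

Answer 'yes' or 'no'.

E1 per-node cardinality:
  R → 4
  S → 5
  σ[b>6](S) → 2
  (R ⋈[g=c] σ[b>6](S)) → 4
  γ[h; MIN(c)→f]((R ⋈[g=c] σ[b>6](S))) → 2
E2 per-node cardinality:
  R → 4
  S → 5
  σ[b>6](S) → 2
  (R ⋈[g=c] σ[b>6](S)) → 4
  γ[h; SUM(c)→f]((R ⋈[g=c] σ[b>6](S))) → 2

E1 result:
h | f
2 | 9
5 | 9
E2 result:
h | f
2 | 18
5 | 18
Witness: (2, 18) appears 0× in E1 but 1× in E2.

no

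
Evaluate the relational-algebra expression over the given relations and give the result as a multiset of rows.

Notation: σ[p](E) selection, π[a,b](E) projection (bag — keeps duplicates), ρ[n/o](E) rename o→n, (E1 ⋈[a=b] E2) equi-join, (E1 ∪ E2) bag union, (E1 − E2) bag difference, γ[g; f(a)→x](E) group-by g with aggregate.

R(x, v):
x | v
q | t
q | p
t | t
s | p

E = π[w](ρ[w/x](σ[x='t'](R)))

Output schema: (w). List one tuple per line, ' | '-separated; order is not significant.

Row counts bottom-up:
  R → 4
  σ[x='t'](R) → 1
  ρ[w/x](σ[x='t'](R)) → 1
  π[w](ρ[w/x](σ[x='t'](R))) → 1

== RESULT ==
w
t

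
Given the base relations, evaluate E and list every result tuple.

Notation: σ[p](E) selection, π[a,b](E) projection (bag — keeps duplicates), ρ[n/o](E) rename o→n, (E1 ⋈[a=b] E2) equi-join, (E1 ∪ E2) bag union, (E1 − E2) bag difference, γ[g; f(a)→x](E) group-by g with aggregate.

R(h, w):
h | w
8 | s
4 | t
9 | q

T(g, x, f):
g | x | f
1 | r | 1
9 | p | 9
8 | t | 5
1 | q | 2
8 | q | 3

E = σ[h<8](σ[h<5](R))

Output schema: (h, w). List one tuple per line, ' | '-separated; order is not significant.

Subexpression sizes:
  R → 3
  σ[h<5](R) → 1
  σ[h<8](σ[h<5](R)) → 1

== RESULT ==
h | w
4 | t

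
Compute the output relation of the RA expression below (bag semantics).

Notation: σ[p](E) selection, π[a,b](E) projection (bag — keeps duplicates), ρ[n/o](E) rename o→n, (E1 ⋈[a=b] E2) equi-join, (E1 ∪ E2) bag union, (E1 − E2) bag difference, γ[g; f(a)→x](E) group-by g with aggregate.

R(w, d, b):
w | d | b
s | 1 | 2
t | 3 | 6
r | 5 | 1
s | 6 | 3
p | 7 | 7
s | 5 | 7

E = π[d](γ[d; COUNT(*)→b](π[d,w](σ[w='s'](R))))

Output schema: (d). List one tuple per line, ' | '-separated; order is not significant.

Row counts bottom-up:
  R → 6
  σ[w='s'](R) → 3
  π[d,w](σ[w='s'](R)) → 3
  γ[d; COUNT(*)→b](π[d,w](σ[w='s'](R))) → 3
  π[d](γ[d; COUNT(*)→b](π[d,w](σ[w='s'](R)))) → 3

== RESULT ==
d
1
5
6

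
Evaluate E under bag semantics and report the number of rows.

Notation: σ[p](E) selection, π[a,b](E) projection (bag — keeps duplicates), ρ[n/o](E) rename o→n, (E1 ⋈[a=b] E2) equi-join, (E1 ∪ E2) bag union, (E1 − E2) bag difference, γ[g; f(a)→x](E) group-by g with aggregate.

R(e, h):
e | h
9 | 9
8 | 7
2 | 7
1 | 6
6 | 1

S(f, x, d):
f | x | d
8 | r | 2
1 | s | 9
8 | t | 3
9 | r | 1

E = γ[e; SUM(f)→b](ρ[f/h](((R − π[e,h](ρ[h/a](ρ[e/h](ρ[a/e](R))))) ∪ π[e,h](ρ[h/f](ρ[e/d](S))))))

Per-node cardinality:
  R → 5
  R → 5
  ρ[a/e](R) → 5
  ρ[e/h](ρ[a/e](R)) → 5
  ρ[h/a](ρ[e/h](ρ[a/e](R))) → 5
  π[e,h](ρ[h/a](ρ[e/h](ρ[a/e](R)))) → 5
  (R − π[e,h](ρ[h/a](ρ[e/h](ρ[a/e](R))))) → 2
  S → 4
  ρ[e/d](S) → 4
  ρ[h/f](ρ[e/d](S)) → 4
  π[e,h](ρ[h/f](ρ[e/d](S))) → 4
  ((R − π[e,h](ρ[h/a](ρ[e/h](ρ[a/e](R))))) ∪ π[e,h](ρ[h/f](ρ[e/d](S)))) → 6
  ρ[f/h](((R − π[e,h](ρ[h/a](ρ[e/h](ρ[a/e](R))))) ∪ π[e,h](ρ[h/f](ρ[e/d](S))))) → 6
  γ[e; SUM(f)→b](ρ[f/h](((R − π[e,h](ρ[h/a](ρ[e/h](ρ[a/e](R))))) ∪ π[e,h](ρ[h/f](ρ[e/d](S)))))) → 5

|E| = 5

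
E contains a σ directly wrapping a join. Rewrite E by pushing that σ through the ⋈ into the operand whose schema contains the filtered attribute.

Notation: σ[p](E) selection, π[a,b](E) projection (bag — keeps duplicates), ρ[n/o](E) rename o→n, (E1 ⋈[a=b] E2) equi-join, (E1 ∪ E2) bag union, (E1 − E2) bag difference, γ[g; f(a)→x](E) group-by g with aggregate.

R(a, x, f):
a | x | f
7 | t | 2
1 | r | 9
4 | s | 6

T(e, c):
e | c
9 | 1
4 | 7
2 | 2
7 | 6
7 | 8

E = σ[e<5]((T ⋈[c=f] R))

σ filters on e, owned by the left side.
E' = (σ[e<5](T) ⋈[c=f] R)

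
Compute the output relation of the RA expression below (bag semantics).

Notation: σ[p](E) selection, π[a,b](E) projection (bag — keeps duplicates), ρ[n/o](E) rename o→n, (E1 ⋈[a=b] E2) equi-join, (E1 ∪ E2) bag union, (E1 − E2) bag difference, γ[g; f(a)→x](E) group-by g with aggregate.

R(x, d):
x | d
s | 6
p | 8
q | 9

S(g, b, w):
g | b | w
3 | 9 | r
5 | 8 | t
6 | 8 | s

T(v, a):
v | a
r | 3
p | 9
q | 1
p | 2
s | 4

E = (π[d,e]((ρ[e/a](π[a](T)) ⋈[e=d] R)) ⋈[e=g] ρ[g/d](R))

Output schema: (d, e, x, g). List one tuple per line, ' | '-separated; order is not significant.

Row counts bottom-up:
  T → 5
  π[a](T) → 5
  ρ[e/a](π[a](T)) → 5
  R → 3
  (ρ[e/a](π[a](T)) ⋈[e=d] R) → 1
  π[d,e]((ρ[e/a](π[a](T)) ⋈[e=d] R)) → 1
  R → 3
  ρ[g/d](R) → 3
  (π[d,e]((ρ[e/a](π[a](T)) ⋈[e=d] R)) ⋈[e=g] ρ[g/d](R)) → 1

== RESULT ==
d | e | x | g
9 | 9 | q | 9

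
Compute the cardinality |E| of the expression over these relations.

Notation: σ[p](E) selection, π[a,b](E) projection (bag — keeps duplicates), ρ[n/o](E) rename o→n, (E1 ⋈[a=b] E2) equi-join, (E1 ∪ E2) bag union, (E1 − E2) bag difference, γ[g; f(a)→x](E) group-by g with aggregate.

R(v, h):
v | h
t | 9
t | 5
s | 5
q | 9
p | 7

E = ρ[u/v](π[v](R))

Stepwise |·|:
  R → 5
  π[v](R) → 5
  ρ[u/v](π[v](R)) → 5

|E| = 5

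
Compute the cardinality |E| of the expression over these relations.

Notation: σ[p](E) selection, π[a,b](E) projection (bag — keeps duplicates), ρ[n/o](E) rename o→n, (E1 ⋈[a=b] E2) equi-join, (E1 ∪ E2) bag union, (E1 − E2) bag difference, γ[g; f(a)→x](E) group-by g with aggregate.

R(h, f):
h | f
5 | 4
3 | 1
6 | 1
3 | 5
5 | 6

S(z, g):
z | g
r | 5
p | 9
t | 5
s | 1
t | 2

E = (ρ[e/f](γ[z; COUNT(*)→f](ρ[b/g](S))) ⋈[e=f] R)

Stepwise |·|:
  S → 5
  ρ[b/g](S) → 5
  γ[z; COUNT(*)→f](ρ[b/g](S)) → 4
  ρ[e/f](γ[z; COUNT(*)→f](ρ[b/g](S))) → 4
  R → 5
  (ρ[e/f](γ[z; COUNT(*)→f](ρ[b/g](S))) ⋈[e=f] R) → 6

|E| = 6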